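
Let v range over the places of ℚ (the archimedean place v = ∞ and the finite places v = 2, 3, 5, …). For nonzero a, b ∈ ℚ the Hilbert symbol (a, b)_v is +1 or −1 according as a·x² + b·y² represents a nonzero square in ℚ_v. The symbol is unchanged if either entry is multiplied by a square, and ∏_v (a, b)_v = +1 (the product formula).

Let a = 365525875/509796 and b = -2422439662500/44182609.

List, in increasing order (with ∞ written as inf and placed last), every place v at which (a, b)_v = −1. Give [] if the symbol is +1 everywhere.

(a, b) ≡ (715, -65) mod (ℚ^×)²; places V = {2, 3, 5, 7, 11, 13, 17, 23, ∞}.
(a,b)_13: α=3, u≡1; β=3, v≡8 (mod 13); (1|13)=+1, (8|13)=-1; sign (−1)^0·+1^3·-1^3 = -1.
(a,b)_7: α=-2, u≡4; β=0, v≡5 (mod 7); (4|7)=+1, (5|7)=-1; sign (−1)^0·+1^0·-1^-2 = +1.
(a,b)_3: α=-2, u≡1; β=6, v≡1 (mod 3); (1|3)=+1, (1|3)=+1; sign (−1)^0·+1^6·+1^-2 = +1.
(a,b)_17: α=-2, u≡4; β=-4, v≡6 (mod 17); (4|17)=+1, (6|17)=-1; sign (−1)^0·+1^-4·-1^-2 = +1.
(a,b)_23: α=0, u≡8; β=-2, v≡3 (mod 23); (8|23)=+1, (3|23)=+1; sign (−1)^0·+1^-2·+1^0 = +1.
(a,b)_11: α=3, u≡10; β=2, v≡4 (mod 11); (10|11)=-1, (4|11)=+1; sign (−1)^0·-1^2·+1^3 = +1.
(a,b)_5: α=3, u≡2; β=5, v≡2 (mod 5); (2|5)=-1, (2|5)=-1; sign (−1)^0·-1^5·-1^3 = +1.
(a,b)_2: α=-2, β=2; u≡3, v≡7 (mod 8); ε(u)ε(v)=1·1, αω(v)=-2·0, βω(u)=2·1; sum ≡ 1  ⇒  -1.
(a,b)_∞: sgn(715)=+, sgn(-65)=−, so +1.
Ram(715, -65) = {2, 13}; no ℚ_2-point on the conic.

[2, 13]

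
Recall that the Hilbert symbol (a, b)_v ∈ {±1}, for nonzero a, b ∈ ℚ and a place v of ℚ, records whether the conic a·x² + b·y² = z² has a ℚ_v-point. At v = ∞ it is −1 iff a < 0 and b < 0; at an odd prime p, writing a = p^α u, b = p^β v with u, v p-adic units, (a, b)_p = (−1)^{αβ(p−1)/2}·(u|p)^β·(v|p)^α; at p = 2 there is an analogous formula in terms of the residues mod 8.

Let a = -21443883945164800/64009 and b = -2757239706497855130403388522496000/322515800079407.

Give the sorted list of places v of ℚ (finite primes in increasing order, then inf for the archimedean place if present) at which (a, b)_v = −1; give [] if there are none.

(a, b) ≡ (-58, -123395) mod (ℚ^×)²; places V = {2, 3, 5, 7, 11, 19, 23, 29, 31, 37, 41, ∞}.
(a,b)_2: α=19, β=36; u≡3, v≡5 (mod 8); ε(u)ε(v)=1·0, αω(v)=19·1, βω(u)=36·1; sum ≡ 1  ⇒  -1.
(a,b)_41: α=0, u≡11; β=-2, v≡26 (mod 41); (11|41)=-1, (26|41)=-1; sign (−1)^0·-1^-2·-1^0 = +1.
(a,b)_23: α=-2, u≡21; β=-3, v≡17 (mod 23); (21|23)=-1, (17|23)=-1; sign (−1)^0·-1^-3·-1^-2 = -1.
(a,b)_37: α=2, u≡26; β=3, v≡18 (mod 37); (26|37)=+1, (18|37)=-1; sign (−1)^0·+1^3·-1^2 = +1.
(a,b)_31: α=0, u≡19; β=2, v≡14 (mod 31); (19|31)=+1, (14|31)=+1; sign (−1)^0·+1^2·+1^0 = +1.
(a,b)_7: α=2, u≡3; β=2, v≡1 (mod 7); (3|7)=-1, (1|7)=+1; sign (−1)^0·-1^2·+1^2 = +1.
(a,b)_5: α=2, u≡2; β=3, v≡1 (mod 5); (2|5)=-1, (1|5)=+1; sign (−1)^0·-1^3·+1^2 = -1.
(a,b)_3: α=0, u≡2; β=8, v≡1 (mod 3); (2|3)=-1, (1|3)=+1; sign (−1)^0·-1^8·+1^0 = +1.
(a,b)_∞: sgn(-58)=−, sgn(-123395)=−, so -1.
(a,b)_11: α=-2, u≡2; β=-2, v≡9 (mod 11); (2|11)=-1, (9|11)=+1; sign (−1)^0·-1^-2·+1^-2 = +1.
(a,b)_29: α=3, u≡21; β=5, v≡8 (mod 29); (21|29)=-1, (8|29)=-1; sign (−1)^0·-1^5·-1^3 = +1.
(a,b)_19: α=0, u≡13; β=-4, v≡14 (mod 19); (13|19)=-1, (14|19)=-1; sign (−1)^0·-1^-4·-1^0 = +1.
Ram(-58, -123395) = {2, 5, 23, ∞}; no ℚ_2-point on the conic.

[2, 5, 23, inf]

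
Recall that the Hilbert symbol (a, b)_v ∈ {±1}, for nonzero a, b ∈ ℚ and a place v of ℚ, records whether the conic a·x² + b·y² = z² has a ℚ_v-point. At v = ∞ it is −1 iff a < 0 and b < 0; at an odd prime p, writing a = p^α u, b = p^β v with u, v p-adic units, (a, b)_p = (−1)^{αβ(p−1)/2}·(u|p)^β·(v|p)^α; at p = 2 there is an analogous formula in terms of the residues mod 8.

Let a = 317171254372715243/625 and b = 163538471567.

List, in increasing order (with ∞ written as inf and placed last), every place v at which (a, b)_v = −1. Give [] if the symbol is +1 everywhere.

Mod squares: a ≡ 84323, b ≡ 23. Check v ∈ {∞, 2, 5, 23, 37, 43, 53}.
v=43: a=43^3·(≡5), b=43^2·(≡25) mod 43; (5|43)=-1, (25|43)=+1; (−1)^{3·2·21}·(-1)^2·(+1)^3 = +1.
v=5: a=5^-4·(≡3), b=5^0·(≡2) mod 5; (3|5)=-1, (2|5)=-1; (−1)^{-4·0·2}·(-1)^0·(-1)^-4 = +1.
v=∞: 84323 > 0 and 23 > 0  ⇒  (a,b)_∞ = +1.
v=37: a=37^3·(≡22), b=37^2·(≡32) mod 37; (22|37)=-1, (32|37)=-1; (−1)^{3·2·18}·(-1)^2·(-1)^3 = -1.
v=23: a=23^2·(≡14), b=23^1·(≡2) mod 23; (14|23)=-1, (2|23)=+1; (−1)^{2·1·11}·(-1)^1·(+1)^2 = -1.
v=2: v_2(a)=0, v_2(b)=0; units ≡ 3, 7 (mod 8); ε·ε+αω+βω = 1·1+0·0+0·1 ≡ 1  ⇒  (a,b)_2 = -1.
v=53: a=53^3·(≡29), b=53^2·(≡23) mod 53; (29|53)=+1, (23|53)=-1; (−1)^{3·2·26}·(+1)^2·(-1)^3 = -1.
Ram(84323, 23) = {2, 23, 37, 53}; no ℚ_2-point on the conic.

[2, 23, 37, 53]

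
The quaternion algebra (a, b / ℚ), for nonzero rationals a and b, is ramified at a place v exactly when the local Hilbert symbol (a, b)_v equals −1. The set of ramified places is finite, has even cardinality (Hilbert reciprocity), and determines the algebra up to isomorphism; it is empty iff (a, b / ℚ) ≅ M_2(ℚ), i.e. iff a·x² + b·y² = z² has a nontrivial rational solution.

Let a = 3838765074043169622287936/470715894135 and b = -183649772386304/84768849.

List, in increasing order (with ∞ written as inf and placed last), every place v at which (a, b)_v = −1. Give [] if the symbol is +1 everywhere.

Mod squares: a ≡ 242535, b ≡ -14. Check v ∈ {∞, 2, 3, 5, 7, 11, 13, 17, 19, 23, 31, 37}.
v=19: a=19^3·(≡1), b=19^2·(≡1) mod 19; (1|19)=+1, (1|19)=+1; (−1)^{3·2·9}·(+1)^2·(+1)^3 = +1.
v=5: a=5^-1·(≡3), b=5^0·(≡4) mod 5; (3|5)=-1, (4|5)=+1; (−1)^{-1·0·2}·(-1)^0·(+1)^-1 = +1.
v=3: a=3^-23·(≡1), b=3^-6·(≡1) mod 3; (1|3)=+1, (1|3)=+1; (−1)^{-23·-6·1}·(+1)^-6·(+1)^-23 = +1.
v=7: a=7^4·(≡6), b=7^3·(≡6) mod 7; (6|7)=-1, (6|7)=-1; (−1)^{4·3·3}·(-1)^3·(-1)^4 = -1.
v=23: a=23^3·(≡7), b=23^2·(≡13) mod 23; (7|23)=-1, (13|23)=+1; (−1)^{3·2·11}·(-1)^2·(+1)^3 = +1.
v=2: v_2(a)=6, v_2(b)=11; units ≡ 7, 1 (mod 8); ε·ε+αω+βω = 1·0+6·0+11·0 ≡ 0  ⇒  (a,b)_2 = +1.
v=17: a=17^2·(≡13), b=17^0·(≡14) mod 17; (13|17)=+1, (14|17)=-1; (−1)^{2·0·8}·(+1)^0·(-1)^2 = +1.
v=31: a=31^0·(≡24), b=31^-2·(≡27) mod 31; (24|31)=-1, (27|31)=-1; (−1)^{0·-2·15}·(-1)^-2·(-1)^0 = +1.
v=11: a=11^2·(≡2), b=11^-2·(≡7) mod 11; (2|11)=-1, (7|11)=-1; (−1)^{2·-2·5}·(-1)^-2·(-1)^2 = +1.
v=∞: 242535 > 0 and -14 < 0  ⇒  (a,b)_∞ = +1.
v=13: a=13^2·(≡5), b=13^0·(≡4) mod 13; (5|13)=-1, (4|13)=+1; (−1)^{2·0·6}·(-1)^0·(+1)^2 = +1.
v=37: a=37^3·(≡13), b=37^2·(≡6) mod 37; (13|37)=-1, (6|37)=-1; (−1)^{3·2·18}·(-1)^2·(-1)^3 = -1.
(242535, -14 / ℚ) ramifies at {7, 37}: a division algebra.

[7, 37]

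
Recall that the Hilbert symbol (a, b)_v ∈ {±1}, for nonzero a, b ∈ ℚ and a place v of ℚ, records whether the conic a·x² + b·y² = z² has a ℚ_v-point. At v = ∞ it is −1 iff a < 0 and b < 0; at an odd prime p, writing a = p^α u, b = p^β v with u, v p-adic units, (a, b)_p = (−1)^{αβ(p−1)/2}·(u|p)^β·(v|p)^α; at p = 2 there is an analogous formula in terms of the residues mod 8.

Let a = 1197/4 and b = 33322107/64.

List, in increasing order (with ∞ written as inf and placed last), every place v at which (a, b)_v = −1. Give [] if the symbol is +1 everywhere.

(a, b) ≡ (133, 680043) mod (ℚ^×)²; places V = {2, 3, 7, 13, 19, 47, 53, ∞}.
(a,b)_∞: sgn(133)=+, sgn(680043)=+, so +1.
(a,b)_53: α=0, u≡21; β=1, v≡3 (mod 53); (21|53)=-1, (3|53)=-1; sign (−1)^0·-1^1·-1^0 = -1.
(a,b)_47: α=0, u≡29; β=1, v≡13 (mod 47); (29|47)=-1, (13|47)=-1; sign (−1)^0·-1^1·-1^0 = -1.
(a,b)_7: α=1, u≡6; β=3, v≡3 (mod 7); (6|7)=-1, (3|7)=-1; sign (−1)^1·-1^3·-1^1 = -1.
(a,b)_19: α=1, u≡11; β=0, v≡3 (mod 19); (11|19)=+1, (3|19)=-1; sign (−1)^0·+1^0·-1^1 = -1.
(a,b)_13: α=0, u≡10; β=1, v≡10 (mod 13); (10|13)=+1, (10|13)=+1; sign (−1)^0·+1^1·+1^0 = +1.
(a,b)_3: α=2, u≡1; β=1, v≡1 (mod 3); (1|3)=+1, (1|3)=+1; sign (−1)^0·+1^1·+1^2 = +1.
(a,b)_2: α=-2, β=-6; u≡5, v≡3 (mod 8); ε(u)ε(v)=0·1, αω(v)=-2·1, βω(u)=-6·1; sum ≡ 0  ⇒  +1.
|Ram(133, 680043)| = 4, even; anisotropic at {7, 19, 47, 53}.

[7, 19, 47, 53]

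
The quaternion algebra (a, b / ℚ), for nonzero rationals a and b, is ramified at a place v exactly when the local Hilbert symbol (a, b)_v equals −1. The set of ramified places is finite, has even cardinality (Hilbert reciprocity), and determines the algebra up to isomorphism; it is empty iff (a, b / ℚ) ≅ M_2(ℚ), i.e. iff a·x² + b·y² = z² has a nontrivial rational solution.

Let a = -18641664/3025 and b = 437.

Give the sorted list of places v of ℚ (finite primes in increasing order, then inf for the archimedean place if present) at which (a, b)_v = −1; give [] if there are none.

(a, b) ≡ (-899, 437) mod (ℚ^×)²; places V = {2, 3, 5, 11, 19, 23, 29, 31, ∞}.
(a,b)_2: α=8, β=0; u≡5, v≡5 (mod 8); ε(u)ε(v)=0·0, αω(v)=8·1, βω(u)=0·1; sum ≡ 0  ⇒  +1.
(a,b)_19: α=0, u≡18; β=1, v≡4 (mod 19); (18|19)=-1, (4|19)=+1; sign (−1)^0·-1^1·+1^0 = -1.
(a,b)_11: α=-2, u≡1; β=0, v≡8 (mod 11); (1|11)=+1, (8|11)=-1; sign (−1)^0·+1^0·-1^-2 = +1.
(a,b)_3: α=4, u≡1; β=0, v≡2 (mod 3); (1|3)=+1, (2|3)=-1; sign (−1)^0·+1^0·-1^4 = +1.
(a,b)_31: α=1, u≡10; β=0, v≡3 (mod 31); (10|31)=+1, (3|31)=-1; sign (−1)^0·+1^0·-1^1 = -1.
(a,b)_29: α=1, u≡3; β=0, v≡2 (mod 29); (3|29)=-1, (2|29)=-1; sign (−1)^0·-1^0·-1^1 = -1.
(a,b)_5: α=-2, u≡1; β=0, v≡2 (mod 5); (1|5)=+1, (2|5)=-1; sign (−1)^0·+1^0·-1^-2 = +1.
(a,b)_∞: sgn(-899)=−, sgn(437)=+, so +1.
(a,b)_23: α=0, u≡17; β=1, v≡19 (mod 23); (17|23)=-1, (19|23)=-1; sign (−1)^0·-1^1·-1^0 = -1.
|Ram(-899, 437)| = 4, even; anisotropic at {19, 23, 29, 31}.

[19, 23, 29, 31]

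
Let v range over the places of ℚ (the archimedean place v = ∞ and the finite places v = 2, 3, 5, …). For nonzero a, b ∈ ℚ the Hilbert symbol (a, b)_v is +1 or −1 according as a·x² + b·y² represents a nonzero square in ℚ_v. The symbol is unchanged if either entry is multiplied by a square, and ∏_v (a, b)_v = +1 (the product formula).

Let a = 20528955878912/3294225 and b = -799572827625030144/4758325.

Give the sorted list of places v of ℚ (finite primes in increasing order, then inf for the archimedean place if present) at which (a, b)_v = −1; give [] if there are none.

Mod squares: a ≡ 768638, b ≡ -2175082. Check v ∈ {∞, 2, 3, 5, 7, 11, 13, 17, 19, 37, 47}.
v=37: a=37^1·(≡20), b=37^1·(≡9) mod 37; (20|37)=-1, (9|37)=+1; (−1)^{1·1·18}·(-1)^1·(+1)^1 = -1.
v=19: a=19^2·(≡18), b=19^3·(≡17) mod 19; (18|19)=-1, (17|19)=+1; (−1)^{2·3·9}·(-1)^3·(+1)^2 = -1.
v=13: a=13^1·(≡6), b=13^-1·(≡12) mod 13; (6|13)=-1, (12|13)=+1; (−1)^{1·-1·6}·(-1)^-1·(+1)^1 = -1.
v=5: a=5^-2·(≡3), b=5^-2·(≡2) mod 5; (3|5)=-1, (2|5)=-1; (−1)^{-2·-2·2}·(-1)^-2·(-1)^-2 = +1.
v=11: a=11^-4·(≡6), b=11^-4·(≡3) mod 11; (6|11)=-1, (3|11)=+1; (−1)^{-4·-4·5}·(-1)^-4·(+1)^-4 = +1.
v=2: v_2(a)=9, v_2(b)=9; units ≡ 7, 3 (mod 8); ε·ε+αω+βω = 1·1+9·1+9·0 ≡ 0  ⇒  (a,b)_2 = +1.
v=7: a=7^0·(≡3), b=7^1·(≡2) mod 7; (3|7)=-1, (2|7)=+1; (−1)^{0·1·3}·(-1)^1·(+1)^0 = -1.
v=∞: 768638 > 0 and -2175082 < 0  ⇒  (a,b)_∞ = +1.
v=47: a=47^1·(≡11), b=47^2·(≡15) mod 47; (11|47)=-1, (15|47)=-1; (−1)^{1·2·23}·(-1)^2·(-1)^1 = -1.
v=3: a=3^-2·(≡2), b=3^4·(≡2) mod 3; (2|3)=-1, (2|3)=-1; (−1)^{-2·4·1}·(-1)^4·(-1)^-2 = +1.
v=17: a=17^3·(≡7), b=17^3·(≡2) mod 17; (7|17)=-1, (2|17)=+1; (−1)^{3·3·8}·(-1)^3·(+1)^3 = -1.
(768638, -2175082 / ℚ) ramifies at {7, 13, 17, 19, 37, 47}: a division algebra.

[7, 13, 17, 19, 37, 47]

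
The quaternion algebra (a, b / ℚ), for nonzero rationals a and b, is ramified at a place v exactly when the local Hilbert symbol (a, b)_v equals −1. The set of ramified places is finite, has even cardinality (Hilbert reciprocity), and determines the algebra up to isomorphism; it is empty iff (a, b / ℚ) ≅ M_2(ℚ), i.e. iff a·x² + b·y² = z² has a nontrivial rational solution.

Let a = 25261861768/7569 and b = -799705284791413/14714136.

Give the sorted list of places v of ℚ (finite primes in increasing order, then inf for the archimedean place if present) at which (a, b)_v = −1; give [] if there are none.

[7, 13]

Mod squares: a ≡ 418, b ≡ -2624622. Check v ∈ {∞, 2, 3, 7, 11, 13, 19, 23, 29}.
v=23: a=23^2·(≡6), b=23^3·(≡9) mod 23; (6|23)=+1, (9|23)=+1; (−1)^{2·3·11}·(+1)^3·(+1)^2 = +1.
v=19: a=19^1·(≡12), b=19^1·(≡9) mod 19; (12|19)=-1, (9|19)=+1; (−1)^{1·1·9}·(-1)^1·(+1)^1 = +1.
v=13: a=13^4·(≡11), b=13^5·(≡10) mod 13; (11|13)=-1, (10|13)=+1; (−1)^{4·5·6}·(-1)^5·(+1)^4 = -1.
v=29: a=29^-2·(≡15), b=29^-2·(≡22) mod 29; (15|29)=-1, (22|29)=+1; (−1)^{-2·-2·14}·(-1)^-2·(+1)^-2 = +1.
v=7: a=7^0·(≡5), b=7^1·(≡4) mod 7; (5|7)=-1, (4|7)=+1; (−1)^{0·1·3}·(-1)^1·(+1)^0 = -1.
v=11: a=11^1·(≡1), b=11^3·(≡7) mod 11; (1|11)=+1, (7|11)=-1; (−1)^{1·3·5}·(+1)^3·(-1)^1 = +1.
v=∞: 418 > 0 and -2624622 < 0  ⇒  (a,b)_∞ = +1.
v=3: a=3^-2·(≡1), b=3^-7·(≡1) mod 3; (1|3)=+1, (1|3)=+1; (−1)^{-2·-7·1}·(+1)^-7·(+1)^-2 = +1.
v=2: v_2(a)=3, v_2(b)=-3; units ≡ 1, 1 (mod 8); ε·ε+αω+βω = 0·0+3·0+-3·0 ≡ 0  ⇒  (a,b)_2 = +1.
Ram(418, -2624622) = {7, 13}; no ℚ_7-point on the conic.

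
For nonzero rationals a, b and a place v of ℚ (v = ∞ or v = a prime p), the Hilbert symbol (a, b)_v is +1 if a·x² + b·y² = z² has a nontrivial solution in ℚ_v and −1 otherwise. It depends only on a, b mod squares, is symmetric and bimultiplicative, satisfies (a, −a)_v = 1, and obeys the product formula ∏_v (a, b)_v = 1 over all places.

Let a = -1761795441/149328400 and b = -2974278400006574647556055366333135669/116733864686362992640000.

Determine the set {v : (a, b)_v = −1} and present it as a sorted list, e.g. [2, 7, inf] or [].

[2, 23, 43, inf]

(a, b) ≡ (-49321, -3648421) mod (ℚ^×)²; places V = {2, 3, 5, 7, 11, 13, 17, 19, 23, 31, 37, 43, 47, ∞}.
(a,b)_23: α=0, u≡17; β=1, v≡1 (mod 23); (17|23)=-1, (1|23)=+1; sign (−1)^0·-1^1·+1^0 = -1.
(a,b)_5: α=-2, u≡4; β=-4, v≡4 (mod 5); (4|5)=+1, (4|5)=+1; sign (−1)^0·+1^-4·+1^-2 = +1.
(a,b)_17: α=0, u≡2; β=1, v≡12 (mod 17); (2|17)=+1, (12|17)=-1; sign (−1)^0·+1^1·-1^0 = +1.
(a,b)_13: α=-2, u≡12; β=-6, v≡12 (mod 13); (12|13)=+1, (12|13)=+1; sign (−1)^0·+1^-6·+1^-2 = +1.
(a,b)_2: α=-4, β=-16; u≡7, v≡3 (mod 8); ε(u)ε(v)=1·1, αω(v)=-4·1, βω(u)=-16·0; sum ≡ 1  ⇒  -1.
(a,b)_31: α=1, u≡13; β=3, v≡4 (mod 31); (13|31)=-1, (4|31)=+1; sign (−1)^1·-1^3·+1^1 = +1.
(a,b)_11: α=0, u≡1; β=-2, v≡3 (mod 11); (1|11)=+1, (3|11)=+1; sign (−1)^0·+1^-2·+1^0 = +1.
(a,b)_37: α=1, u≡25; β=4, v≡10 (mod 37); (25|37)=+1, (10|37)=+1; sign (−1)^0·+1^4·+1^1 = +1.
(a,b)_∞: sgn(-49321)=−, sgn(-3648421)=−, so -1.
(a,b)_19: α=0, u≡13; β=2, v≡4 (mod 19); (13|19)=-1, (4|19)=+1; sign (−1)^0·-1^2·+1^0 = +1.
(a,b)_47: α=-2, u≡39; β=-4, v≡3 (mod 47); (39|47)=-1, (3|47)=+1; sign (−1)^0·-1^-4·+1^-2 = +1.
(a,b)_3: α=6, u≡2; β=24, v≡2 (mod 3); (2|3)=-1, (2|3)=-1; sign (−1)^0·-1^24·-1^6 = +1.
(a,b)_43: α=1, u≡35; β=3, v≡11 (mod 43); (35|43)=+1, (11|43)=+1; sign (−1)^1·+1^3·+1^1 = -1.
(a,b)_7: α=2, u≡2; β=5, v≡3 (mod 7); (2|7)=+1, (3|7)=-1; sign (−1)^0·+1^5·-1^2 = +1.
(-49321, -3648421 / ℚ) ramifies at {2, 23, 43, ∞}: a division algebra.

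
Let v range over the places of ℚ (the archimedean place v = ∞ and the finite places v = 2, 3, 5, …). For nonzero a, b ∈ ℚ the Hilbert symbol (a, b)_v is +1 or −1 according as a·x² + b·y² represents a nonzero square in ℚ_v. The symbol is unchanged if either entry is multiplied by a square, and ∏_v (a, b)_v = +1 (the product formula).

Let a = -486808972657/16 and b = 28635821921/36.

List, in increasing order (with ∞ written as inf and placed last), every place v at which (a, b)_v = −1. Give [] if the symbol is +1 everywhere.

Mod squares: a ≡ -34376737, b ≡ 2022161. Check v ∈ {∞, 2, 3, 7, 17, 31, 37, 41, 43}.
v=31: a=31^1·(≡2), b=31^1·(≡4) mod 31; (2|31)=+1, (4|31)=+1; (−1)^{1·1·15}·(+1)^1·(+1)^1 = -1.
v=3: a=3^0·(≡2), b=3^-2·(≡2) mod 3; (2|3)=-1, (2|3)=-1; (−1)^{0·-2·1}·(-1)^-2·(-1)^0 = +1.
v=37: a=37^1·(≡24), b=37^1·(≡3) mod 37; (24|37)=-1, (3|37)=+1; (−1)^{1·1·18}·(-1)^1·(+1)^1 = -1.
v=∞: -34376737 < 0 and 2022161 > 0  ⇒  (a,b)_∞ = +1.
v=43: a=43^1·(≡35), b=43^1·(≡30) mod 43; (35|43)=+1, (30|43)=-1; (−1)^{1·1·21}·(+1)^1·(-1)^1 = +1.
v=2: v_2(a)=-4, v_2(b)=-2; units ≡ 7, 1 (mod 8); ε·ε+αω+βω = 1·0+-4·0+-2·0 ≡ 0  ⇒  (a,b)_2 = +1.
v=17: a=17^3·(≡12), b=17^2·(≡6) mod 17; (12|17)=-1, (6|17)=-1; (−1)^{3·2·8}·(-1)^2·(-1)^3 = -1.
v=41: a=41^1·(≡34), b=41^1·(≡31) mod 41; (34|41)=-1, (31|41)=+1; (−1)^{1·1·20}·(-1)^1·(+1)^1 = -1.
v=7: a=7^2·(≡4), b=7^2·(≡2) mod 7; (4|7)=+1, (2|7)=+1; (−1)^{2·2·3}·(+1)^2·(+1)^2 = +1.
(-34376737, 2022161 / ℚ) ramifies at {17, 31, 37, 41}: a division algebra.

[17, 31, 37, 41]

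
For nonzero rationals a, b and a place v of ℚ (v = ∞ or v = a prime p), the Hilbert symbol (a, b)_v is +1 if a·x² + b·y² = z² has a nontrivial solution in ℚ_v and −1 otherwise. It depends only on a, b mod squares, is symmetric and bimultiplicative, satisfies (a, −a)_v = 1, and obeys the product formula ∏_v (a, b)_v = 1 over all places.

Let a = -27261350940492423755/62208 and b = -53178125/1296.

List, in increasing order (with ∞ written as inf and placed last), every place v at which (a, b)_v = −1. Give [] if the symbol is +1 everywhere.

[2, 7, 13, inf]

(a, b) ≡ (-36465, -85085) mod (ℚ^×)²; places V = {2, 3, 5, 7, 11, 13, 17, 23, ∞}.
(a,b)_7: α=2, u≡3; β=1, v≡1 (mod 7); (3|7)=-1, (1|7)=+1; sign (−1)^0·-1^1·+1^2 = -1.
(a,b)_∞: sgn(-36465)=−, sgn(-85085)=−, so -1.
(a,b)_11: α=7, u≡10; β=1, v≡9 (mod 11); (10|11)=-1, (9|11)=+1; sign (−1)^1·-1^1·+1^7 = +1.
(a,b)_2: α=-8, β=-4; u≡7, v≡3 (mod 8); ε(u)ε(v)=1·1, αω(v)=-8·1, βω(u)=-4·0; sum ≡ 1  ⇒  -1.
(a,b)_3: α=-5, u≡1; β=-4, v≡1 (mod 3); (1|3)=+1, (1|3)=+1; sign (−1)^0·+1^-4·+1^-5 = +1.
(a,b)_17: α=3, u≡14; β=1, v≡7 (mod 17); (14|17)=-1, (7|17)=-1; sign (−1)^0·-1^1·-1^3 = +1.
(a,b)_13: α=3, u≡1; β=1, v≡8 (mod 13); (1|13)=+1, (8|13)=-1; sign (−1)^0·+1^1·-1^3 = -1.
(a,b)_5: α=1, u≡3; β=5, v≡3 (mod 5); (3|5)=-1, (3|5)=-1; sign (−1)^0·-1^5·-1^1 = +1.
(a,b)_23: α=2, u≡13; β=0, v≡19 (mod 23); (13|23)=+1, (19|23)=-1; sign (−1)^0·+1^0·-1^2 = +1.
|Ram(-36465, -85085)| = 4, even; anisotropic at {2, 7, 13, ∞}.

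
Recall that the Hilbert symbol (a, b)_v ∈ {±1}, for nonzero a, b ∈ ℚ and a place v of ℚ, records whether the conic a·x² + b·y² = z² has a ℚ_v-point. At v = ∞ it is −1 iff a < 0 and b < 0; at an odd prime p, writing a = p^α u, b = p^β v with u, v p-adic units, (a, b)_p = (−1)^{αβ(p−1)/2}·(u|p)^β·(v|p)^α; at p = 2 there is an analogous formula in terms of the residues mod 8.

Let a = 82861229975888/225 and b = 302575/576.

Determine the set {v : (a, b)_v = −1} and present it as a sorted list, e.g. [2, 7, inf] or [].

Mod squares: a ≡ 1732373, b ≡ 247. Check v ∈ {∞, 2, 3, 5, 7, 13, 19, 29, 31, 41, 47}.
v=31: a=31^1·(≡12), b=31^0·(≡6) mod 31; (12|31)=-1, (6|31)=-1; (−1)^{1·0·15}·(-1)^0·(-1)^1 = -1.
v=13: a=13^2·(≡8), b=13^1·(≡11) mod 13; (8|13)=-1, (11|13)=-1; (−1)^{2·1·6}·(-1)^1·(-1)^2 = -1.
v=19: a=19^2·(≡8), b=19^1·(≡10) mod 19; (8|19)=-1, (10|19)=-1; (−1)^{2·1·9}·(-1)^1·(-1)^2 = -1.
v=2: v_2(a)=4, v_2(b)=-6; units ≡ 5, 7 (mod 8); ε·ε+αω+βω = 0·1+4·0+-6·1 ≡ 0  ⇒  (a,b)_2 = +1.
v=41: a=41^1·(≡16), b=41^0·(≡18) mod 41; (16|41)=+1, (18|41)=+1; (−1)^{1·0·20}·(+1)^0·(+1)^1 = +1.
v=7: a=7^2·(≡6), b=7^2·(≡4) mod 7; (6|7)=-1, (4|7)=+1; (−1)^{2·2·3}·(-1)^2·(+1)^2 = +1.
v=47: a=47^1·(≡26), b=47^0·(≡3) mod 47; (26|47)=-1, (3|47)=+1; (−1)^{1·0·23}·(-1)^0·(+1)^1 = +1.
v=∞: 1732373 > 0 and 247 > 0  ⇒  (a,b)_∞ = +1.
v=3: a=3^-2·(≡2), b=3^-2·(≡1) mod 3; (2|3)=-1, (1|3)=+1; (−1)^{-2·-2·1}·(-1)^-2·(+1)^-2 = +1.
v=29: a=29^1·(≡26), b=29^0·(≡10) mod 29; (26|29)=-1, (10|29)=-1; (−1)^{1·0·14}·(-1)^0·(-1)^1 = -1.
v=5: a=5^-2·(≡2), b=5^2·(≡3) mod 5; (2|5)=-1, (3|5)=-1; (−1)^{-2·2·2}·(-1)^2·(-1)^-2 = +1.
(1732373, 247 / ℚ) ramifies at {13, 19, 29, 31}: a division algebra.

[13, 19, 29, 31]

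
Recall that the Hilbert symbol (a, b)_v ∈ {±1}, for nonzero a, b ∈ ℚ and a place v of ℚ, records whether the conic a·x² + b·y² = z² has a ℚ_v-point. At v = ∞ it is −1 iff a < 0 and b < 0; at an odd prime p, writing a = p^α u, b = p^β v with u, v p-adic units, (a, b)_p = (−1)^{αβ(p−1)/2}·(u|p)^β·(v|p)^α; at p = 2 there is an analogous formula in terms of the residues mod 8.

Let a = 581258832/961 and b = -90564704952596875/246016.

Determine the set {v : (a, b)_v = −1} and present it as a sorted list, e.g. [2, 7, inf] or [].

(a, b) ≡ (357, -595) mod (ℚ^×)²; places V = {2, 3, 5, 7, 11, 13, 17, 29, 31, ∞}.
(a,b)_5: α=0, u≡2; β=5, v≡4 (mod 5); (2|5)=-1, (4|5)=+1; sign (−1)^0·-1^5·+1^0 = -1.
(a,b)_7: α=1, u≡4; β=3, v≡6 (mod 7); (4|7)=+1, (6|7)=-1; sign (−1)^1·+1^3·-1^1 = +1.
(a,b)_2: α=4, β=-8; u≡5, v≡5 (mod 8); ε(u)ε(v)=0·0, αω(v)=4·1, βω(u)=-8·1; sum ≡ 0  ⇒  +1.
(a,b)_11: α=2, u≡1; β=2, v≡6 (mod 11); (1|11)=+1, (6|11)=-1; sign (−1)^0·+1^2·-1^2 = +1.
(a,b)_∞: sgn(357)=+, sgn(-595)=−, so +1.
(a,b)_31: α=-2, u≡28; β=-2, v≡2 (mod 31); (28|31)=+1, (2|31)=+1; sign (−1)^0·+1^-2·+1^-2 = +1.
(a,b)_29: α=2, u≡6; β=2, v≡26 (mod 29); (6|29)=+1, (26|29)=-1; sign (−1)^0·+1^2·-1^2 = +1.
(a,b)_3: α=1, u≡2; β=0, v≡2 (mod 3); (2|3)=-1, (2|3)=-1; sign (−1)^0·-1^0·-1^1 = -1.
(a,b)_13: α=0, u≡2; β=2, v≡4 (mod 13); (2|13)=-1, (4|13)=+1; sign (−1)^0·-1^2·+1^0 = +1.
(a,b)_17: α=1, u≡8; β=3, v≡1 (mod 17); (8|17)=+1, (1|17)=+1; sign (−1)^0·+1^3·+1^1 = +1.
|Ram(357, -595)| = 2, even; anisotropic at {3, 5}.

[3, 5]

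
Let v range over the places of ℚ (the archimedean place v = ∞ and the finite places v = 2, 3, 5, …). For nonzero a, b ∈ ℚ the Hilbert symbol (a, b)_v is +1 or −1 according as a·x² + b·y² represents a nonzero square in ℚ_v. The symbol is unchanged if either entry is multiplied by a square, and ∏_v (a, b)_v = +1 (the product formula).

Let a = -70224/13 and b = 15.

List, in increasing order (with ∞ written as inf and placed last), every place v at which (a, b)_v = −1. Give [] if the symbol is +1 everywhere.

[2, 5, 13, 19]

(a, b) ≡ (-57057, 15) mod (ℚ^×)²; places V = {2, 3, 5, 7, 11, 13, 19, ∞}.
(a,b)_13: α=-1, u≡2; β=0, v≡2 (mod 13); (2|13)=-1, (2|13)=-1; sign (−1)^0·-1^0·-1^-1 = -1.
(a,b)_2: α=4, β=0; u≡7, v≡7 (mod 8); ε(u)ε(v)=1·1, αω(v)=4·0, βω(u)=0·0; sum ≡ 1  ⇒  -1.
(a,b)_19: α=1, u≡8; β=0, v≡15 (mod 19); (8|19)=-1, (15|19)=-1; sign (−1)^0·-1^0·-1^1 = -1.
(a,b)_∞: sgn(-57057)=−, sgn(15)=+, so +1.
(a,b)_11: α=1, u≡9; β=0, v≡4 (mod 11); (9|11)=+1, (4|11)=+1; sign (−1)^0·+1^0·+1^1 = +1.
(a,b)_7: α=1, u≡1; β=0, v≡1 (mod 7); (1|7)=+1, (1|7)=+1; sign (−1)^0·+1^0·+1^1 = +1.
(a,b)_5: α=0, u≡2; β=1, v≡3 (mod 5); (2|5)=-1, (3|5)=-1; sign (−1)^0·-1^1·-1^0 = -1.
(a,b)_3: α=1, u≡1; β=1, v≡2 (mod 3); (1|3)=+1, (2|3)=-1; sign (−1)^1·+1^1·-1^1 = +1.
Ram(-57057, 15) = {2, 5, 13, 19}; no ℚ_2-point on the conic.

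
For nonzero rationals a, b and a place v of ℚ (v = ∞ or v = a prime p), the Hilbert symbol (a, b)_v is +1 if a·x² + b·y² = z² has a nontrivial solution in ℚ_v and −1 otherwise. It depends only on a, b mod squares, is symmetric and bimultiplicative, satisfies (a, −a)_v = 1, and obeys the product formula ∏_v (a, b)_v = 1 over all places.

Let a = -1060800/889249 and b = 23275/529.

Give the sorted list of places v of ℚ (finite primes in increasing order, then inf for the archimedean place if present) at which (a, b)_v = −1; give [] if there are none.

Mod squares: a ≡ -663, b ≡ 19. Check v ∈ {∞, 2, 3, 5, 7, 13, 17, 19, 23, 41}.
v=23: a=23^-2·(≡3), b=23^-2·(≡22) mod 23; (3|23)=+1, (22|23)=-1; (−1)^{-2·-2·11}·(+1)^-2·(-1)^-2 = +1.
v=∞: -663 < 0 and 19 > 0  ⇒  (a,b)_∞ = +1.
v=17: a=17^1·(≡11), b=17^0·(≡1) mod 17; (11|17)=-1, (1|17)=+1; (−1)^{1·0·8}·(-1)^0·(+1)^1 = +1.
v=13: a=13^1·(≡4), b=13^0·(≡2) mod 13; (4|13)=+1, (2|13)=-1; (−1)^{1·0·6}·(+1)^0·(-1)^1 = -1.
v=7: a=7^0·(≡2), b=7^2·(≡5) mod 7; (2|7)=+1, (5|7)=-1; (−1)^{0·2·3}·(+1)^2·(-1)^0 = +1.
v=2: v_2(a)=6, v_2(b)=0; units ≡ 1, 3 (mod 8); ε·ε+αω+βω = 0·1+6·1+0·0 ≡ 0  ⇒  (a,b)_2 = +1.
v=5: a=5^2·(≡2), b=5^2·(≡4) mod 5; (2|5)=-1, (4|5)=+1; (−1)^{2·2·2}·(-1)^2·(+1)^2 = +1.
v=3: a=3^1·(≡1), b=3^0·(≡1) mod 3; (1|3)=+1, (1|3)=+1; (−1)^{1·0·1}·(+1)^0·(+1)^1 = +1.
v=41: a=41^-2·(≡12), b=41^0·(≡34) mod 41; (12|41)=-1, (34|41)=-1; (−1)^{-2·0·20}·(-1)^0·(-1)^-2 = +1.
v=19: a=19^0·(≡18), b=19^1·(≡16) mod 19; (18|19)=-1, (16|19)=+1; (−1)^{0·1·9}·(-1)^1·(+1)^0 = -1.
|Ram(-663, 19)| = 2, even; anisotropic at {13, 19}.

[13, 19]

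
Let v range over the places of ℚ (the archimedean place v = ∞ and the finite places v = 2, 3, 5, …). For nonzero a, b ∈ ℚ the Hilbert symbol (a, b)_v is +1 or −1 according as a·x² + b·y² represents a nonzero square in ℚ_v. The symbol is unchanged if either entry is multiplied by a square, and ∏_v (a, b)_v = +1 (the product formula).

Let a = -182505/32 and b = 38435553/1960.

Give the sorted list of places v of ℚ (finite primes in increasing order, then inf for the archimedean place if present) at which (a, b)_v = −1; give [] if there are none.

[2, 5]

(a, b) ≡ (-690, 8970) mod (ℚ^×)²; places V = {2, 3, 5, 7, 13, 23, ∞}.
(a,b)_23: α=3, u≡6; β=3, v≡20 (mod 23); (6|23)=+1, (20|23)=-1; sign (−1)^1·+1^3·-1^3 = +1.
(a,b)_7: α=0, u≡5; β=-2, v≡6 (mod 7); (5|7)=-1, (6|7)=-1; sign (−1)^0·-1^-2·-1^0 = +1.
(a,b)_5: α=1, u≡2; β=-1, v≡4 (mod 5); (2|5)=-1, (4|5)=+1; sign (−1)^0·-1^-1·+1^1 = -1.
(a,b)_3: α=1, u≡1; β=5, v≡2 (mod 3); (1|3)=+1, (2|3)=-1; sign (−1)^1·+1^5·-1^1 = +1.
(a,b)_∞: sgn(-690)=−, sgn(8970)=+, so +1.
(a,b)_13: α=0, u≡9; β=1, v≡3 (mod 13); (9|13)=+1, (3|13)=+1; sign (−1)^0·+1^1·+1^0 = +1.
(a,b)_2: α=-5, β=-3; u≡7, v≡5 (mod 8); ε(u)ε(v)=1·0, αω(v)=-5·1, βω(u)=-3·0; sum ≡ 1  ⇒  -1.
(-690, 8970 / ℚ) ramifies at {2, 5}: a division algebra.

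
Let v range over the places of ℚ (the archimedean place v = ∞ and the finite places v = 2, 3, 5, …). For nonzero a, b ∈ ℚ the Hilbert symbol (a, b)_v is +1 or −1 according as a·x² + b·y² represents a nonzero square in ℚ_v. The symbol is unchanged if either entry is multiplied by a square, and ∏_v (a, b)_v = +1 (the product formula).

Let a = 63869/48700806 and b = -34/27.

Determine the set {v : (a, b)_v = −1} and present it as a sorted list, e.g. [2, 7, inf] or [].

Mod squares: a ≡ 1326, b ≡ -102. Check v ∈ {∞, 2, 3, 7, 11, 13, 17, 37}.
v=∞: 1326 > 0 and -102 < 0  ⇒  (a,b)_∞ = +1.
v=11: a=11^-2·(≡2), b=11^0·(≡2) mod 11; (2|11)=-1, (2|11)=-1; (−1)^{-2·0·5}·(-1)^0·(-1)^-2 = +1.
v=17: a=17^3·(≡6), b=17^1·(≡10) mod 17; (6|17)=-1, (10|17)=-1; (−1)^{3·1·8}·(-1)^1·(-1)^3 = +1.
v=13: a=13^1·(≡7), b=13^0·(≡5) mod 13; (7|13)=-1, (5|13)=-1; (−1)^{1·0·6}·(-1)^0·(-1)^1 = -1.
v=3: a=3^-1·(≡1), b=3^-3·(≡2) mod 3; (1|3)=+1, (2|3)=-1; (−1)^{-1·-3·1}·(+1)^-3·(-1)^-1 = +1.
v=7: a=7^-2·(≡6), b=7^0·(≡6) mod 7; (6|7)=-1, (6|7)=-1; (−1)^{-2·0·3}·(-1)^0·(-1)^-2 = +1.
v=37: a=37^-2·(≡20), b=37^0·(≡33) mod 37; (20|37)=-1, (33|37)=+1; (−1)^{-2·0·18}·(-1)^0·(+1)^-2 = +1.
v=2: v_2(a)=-1, v_2(b)=1; units ≡ 7, 5 (mod 8); ε·ε+αω+βω = 1·0+-1·1+1·0 ≡ 1  ⇒  (a,b)_2 = -1.
(1326, -102 / ℚ) ramifies at {2, 13}: a division algebra.

[2, 13]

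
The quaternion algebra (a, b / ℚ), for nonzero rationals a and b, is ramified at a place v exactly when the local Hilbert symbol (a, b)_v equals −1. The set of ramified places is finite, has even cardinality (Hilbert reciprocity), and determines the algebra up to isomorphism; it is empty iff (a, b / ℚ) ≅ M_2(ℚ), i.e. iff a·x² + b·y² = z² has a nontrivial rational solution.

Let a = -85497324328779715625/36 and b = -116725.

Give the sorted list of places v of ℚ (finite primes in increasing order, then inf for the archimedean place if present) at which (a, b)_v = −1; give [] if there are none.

[2, 13, 23, 29, 31, inf]

(a, b) ≡ (-14105, -4669) mod (ℚ^×)²; places V = {2, 3, 5, 7, 13, 23, 29, 31, ∞}.
(a,b)_23: α=4, u≡7; β=1, v≡8 (mod 23); (7|23)=-1, (8|23)=+1; sign (−1)^0·-1^1·+1^4 = -1.
(a,b)_29: α=4, u≡10; β=1, v≡6 (mod 29); (10|29)=-1, (6|29)=+1; sign (−1)^0·-1^1·+1^4 = -1.
(a,b)_7: α=3, u≡4; β=1, v≡6 (mod 7); (4|7)=+1, (6|7)=-1; sign (−1)^1·+1^1·-1^3 = +1.
(a,b)_∞: sgn(-14105)=−, sgn(-4669)=−, so -1.
(a,b)_5: α=5, u≡1; β=2, v≡1 (mod 5); (1|5)=+1, (1|5)=+1; sign (−1)^0·+1^2·+1^5 = +1.
(a,b)_3: α=-2, u≡1; β=0, v≡2 (mod 3); (1|3)=+1, (2|3)=-1; sign (−1)^0·+1^0·-1^-2 = +1.
(a,b)_13: α=1, u≡11; β=0, v≡2 (mod 13); (11|13)=-1, (2|13)=-1; sign (−1)^0·-1^0·-1^1 = -1.
(a,b)_2: α=-2, β=0; u≡7, v≡3 (mod 8); ε(u)ε(v)=1·1, αω(v)=-2·1, βω(u)=0·0; sum ≡ 1  ⇒  -1.
(a,b)_31: α=1, u≡19; β=0, v≡21 (mod 31); (19|31)=+1, (21|31)=-1; sign (−1)^0·+1^0·-1^1 = -1.
|Ram(-14105, -4669)| = 6, even; anisotropic at {2, 13, 23, 29, 31, ∞}.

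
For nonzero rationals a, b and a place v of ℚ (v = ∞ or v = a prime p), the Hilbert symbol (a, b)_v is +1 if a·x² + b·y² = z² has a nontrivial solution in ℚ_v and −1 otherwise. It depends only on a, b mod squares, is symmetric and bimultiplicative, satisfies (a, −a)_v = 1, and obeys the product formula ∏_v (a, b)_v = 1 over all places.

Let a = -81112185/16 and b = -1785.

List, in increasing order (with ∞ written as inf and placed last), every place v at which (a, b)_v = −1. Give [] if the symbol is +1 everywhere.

[2, 3, 7, 11, 17, inf]

(a, b) ≡ (-385, -1785) mod (ℚ^×)²; places V = {2, 3, 5, 7, 11, 17, ∞}.
(a,b)_11: α=1, u≡3; β=0, v≡8 (mod 11); (3|11)=+1, (8|11)=-1; sign (−1)^0·+1^0·-1^1 = -1.
(a,b)_17: α=2, u≡12; β=1, v≡14 (mod 17); (12|17)=-1, (14|17)=-1; sign (−1)^0·-1^1·-1^2 = -1.
(a,b)_7: α=1, u≡1; β=1, v≡4 (mod 7); (1|7)=+1, (4|7)=+1; sign (−1)^1·+1^1·+1^1 = -1.
(a,b)_∞: sgn(-385)=−, sgn(-1785)=−, so -1.
(a,b)_5: α=1, u≡3; β=1, v≡3 (mod 5); (3|5)=-1, (3|5)=-1; sign (−1)^0·-1^1·-1^1 = +1.
(a,b)_2: α=-4, β=0; u≡7, v≡7 (mod 8); ε(u)ε(v)=1·1, αω(v)=-4·0, βω(u)=0·0; sum ≡ 1  ⇒  -1.
(a,b)_3: α=6, u≡2; β=1, v≡2 (mod 3); (2|3)=-1, (2|3)=-1; sign (−1)^0·-1^1·-1^6 = -1.
|Ram(-385, -1785)| = 6, even; anisotropic at {2, 3, 7, 11, 17, ∞}.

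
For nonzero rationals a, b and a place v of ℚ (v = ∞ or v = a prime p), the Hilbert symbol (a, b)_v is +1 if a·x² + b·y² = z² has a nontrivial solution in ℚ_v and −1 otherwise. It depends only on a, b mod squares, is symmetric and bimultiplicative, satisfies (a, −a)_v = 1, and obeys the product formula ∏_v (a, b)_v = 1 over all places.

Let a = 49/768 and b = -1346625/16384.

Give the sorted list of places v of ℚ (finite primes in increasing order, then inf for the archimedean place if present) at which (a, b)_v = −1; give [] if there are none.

[2, 5, 7, 19]

(a, b) ≡ (3, -665) mod (ℚ^×)²; places V = {2, 3, 5, 7, 19, ∞}.
(a,b)_7: α=2, u≡3; β=1, v≡5 (mod 7); (3|7)=-1, (5|7)=-1; sign (−1)^0·-1^1·-1^2 = -1.
(a,b)_5: α=0, u≡3; β=3, v≡3 (mod 5); (3|5)=-1, (3|5)=-1; sign (−1)^0·-1^3·-1^0 = -1.
(a,b)_∞: sgn(3)=+, sgn(-665)=−, so +1.
(a,b)_2: α=-8, β=-14; u≡3, v≡7 (mod 8); ε(u)ε(v)=1·1, αω(v)=-8·0, βω(u)=-14·1; sum ≡ 1  ⇒  -1.
(a,b)_3: α=-1, u≡1; β=4, v≡1 (mod 3); (1|3)=+1, (1|3)=+1; sign (−1)^0·+1^4·+1^-1 = +1.
(a,b)_19: α=0, u≡18; β=1, v≡15 (mod 19); (18|19)=-1, (15|19)=-1; sign (−1)^0·-1^1·-1^0 = -1.
|Ram(3, -665)| = 4, even; anisotropic at {2, 5, 7, 19}.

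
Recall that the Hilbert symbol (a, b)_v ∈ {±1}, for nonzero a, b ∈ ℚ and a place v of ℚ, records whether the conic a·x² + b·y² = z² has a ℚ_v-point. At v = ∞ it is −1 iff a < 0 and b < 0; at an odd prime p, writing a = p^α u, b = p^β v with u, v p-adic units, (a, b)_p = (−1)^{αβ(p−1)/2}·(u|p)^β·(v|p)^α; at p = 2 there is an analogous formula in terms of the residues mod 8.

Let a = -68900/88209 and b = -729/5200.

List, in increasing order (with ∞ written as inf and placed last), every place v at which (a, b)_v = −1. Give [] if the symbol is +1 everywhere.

(a, b) ≡ (-689, -13) mod (ℚ^×)²; places V = {2, 3, 5, 11, 13, 53, ∞}.
(a,b)_2: α=2, β=-4; u≡7, v≡3 (mod 8); ε(u)ε(v)=1·1, αω(v)=2·1, βω(u)=-4·0; sum ≡ 1  ⇒  -1.
(a,b)_3: α=-6, u≡1; β=6, v≡2 (mod 3); (1|3)=+1, (2|3)=-1; sign (−1)^0·+1^6·-1^-6 = +1.
(a,b)_5: α=2, u≡1; β=-2, v≡2 (mod 5); (1|5)=+1, (2|5)=-1; sign (−1)^0·+1^-2·-1^2 = +1.
(a,b)_∞: sgn(-689)=−, sgn(-13)=−, so -1.
(a,b)_11: α=-2, u≡5; β=0, v≡1 (mod 11); (5|11)=+1, (1|11)=+1; sign (−1)^0·+1^0·+1^-2 = +1.
(a,b)_13: α=1, u≡1; β=-1, v≡9 (mod 13); (1|13)=+1, (9|13)=+1; sign (−1)^0·+1^-1·+1^1 = +1.
(a,b)_53: α=1, u≡42; β=0, v≡11 (mod 53); (42|53)=+1, (11|53)=+1; sign (−1)^0·+1^0·+1^1 = +1.
(-689, -13 / ℚ) ramifies at {2, ∞}: a division algebra.

[2, inf]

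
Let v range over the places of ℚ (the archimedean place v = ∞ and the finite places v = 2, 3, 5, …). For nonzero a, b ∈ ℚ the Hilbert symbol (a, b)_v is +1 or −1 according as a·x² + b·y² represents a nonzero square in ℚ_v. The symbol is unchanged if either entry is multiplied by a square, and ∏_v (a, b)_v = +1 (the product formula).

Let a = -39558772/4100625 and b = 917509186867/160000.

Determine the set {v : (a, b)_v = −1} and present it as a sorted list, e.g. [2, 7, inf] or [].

[2, 13, 29, 47]

Mod squares: a ≡ -37, b ≡ 655603. Check v ∈ {∞, 2, 3, 5, 7, 11, 13, 29, 37, 47}.
v=2: v_2(a)=2, v_2(b)=-8; units ≡ 3, 3 (mod 8); ε·ε+αω+βω = 1·1+2·1+-8·1 ≡ 1  ⇒  (a,b)_2 = -1.
v=47: a=47^2·(≡44), b=47^1·(≡25) mod 47; (44|47)=-1, (25|47)=+1; (−1)^{2·1·23}·(-1)^1·(+1)^2 = -1.
v=∞: -37 < 0 and 655603 > 0  ⇒  (a,b)_∞ = +1.
v=5: a=5^-4·(≡3), b=5^-4·(≡2) mod 5; (3|5)=-1, (2|5)=-1; (−1)^{-4·-4·2}·(-1)^-4·(-1)^-4 = +1.
v=7: a=7^0·(≡5), b=7^2·(≡4) mod 7; (5|7)=-1, (4|7)=+1; (−1)^{0·2·3}·(-1)^2·(+1)^0 = +1.
v=11: a=11^2·(≡10), b=11^0·(≡4) mod 11; (10|11)=-1, (4|11)=+1; (−1)^{2·0·5}·(-1)^0·(+1)^2 = +1.
v=37: a=37^1·(≡34), b=37^1·(≡12) mod 37; (34|37)=+1, (12|37)=+1; (−1)^{1·1·18}·(+1)^1·(+1)^1 = +1.
v=3: a=3^-8·(≡2), b=3^0·(≡1) mod 3; (2|3)=-1, (1|3)=+1; (−1)^{-8·0·1}·(-1)^0·(+1)^-8 = +1.
v=29: a=29^0·(≡26), b=29^1·(≡16) mod 29; (26|29)=-1, (16|29)=+1; (−1)^{0·1·14}·(-1)^1·(+1)^0 = -1.
v=13: a=13^0·(≡8), b=13^5·(≡3) mod 13; (8|13)=-1, (3|13)=+1; (−1)^{0·5·6}·(-1)^5·(+1)^0 = -1.
Ram(-37, 655603) = {2, 13, 29, 47}; no ℚ_2-point on the conic.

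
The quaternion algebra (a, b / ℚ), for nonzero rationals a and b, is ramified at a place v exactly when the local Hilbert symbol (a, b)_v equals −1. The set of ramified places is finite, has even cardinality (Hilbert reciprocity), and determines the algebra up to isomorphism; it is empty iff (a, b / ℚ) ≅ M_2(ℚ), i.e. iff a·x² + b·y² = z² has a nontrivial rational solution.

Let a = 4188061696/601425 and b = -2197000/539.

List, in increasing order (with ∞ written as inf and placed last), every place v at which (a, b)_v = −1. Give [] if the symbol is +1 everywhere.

Mod squares: a ≡ 3003, b ≡ -1430. Check v ∈ {∞, 2, 3, 5, 7, 11, 13, 53}.
v=∞: 3003 > 0 and -1430 < 0  ⇒  (a,b)_∞ = +1.
v=7: a=7^1·(≡1), b=7^-2·(≡5) mod 7; (1|7)=+1, (5|7)=-1; (−1)^{1·-2·3}·(+1)^-2·(-1)^1 = -1.
v=3: a=3^-7·(≡2), b=3^0·(≡1) mod 3; (2|3)=-1, (1|3)=+1; (−1)^{-7·0·1}·(-1)^0·(+1)^-7 = +1.
v=11: a=11^-1·(≡1), b=11^-1·(≡6) mod 11; (1|11)=+1, (6|11)=-1; (−1)^{-1·-1·5}·(+1)^-1·(-1)^-1 = +1.
v=13: a=13^1·(≡9), b=13^3·(≡11) mod 13; (9|13)=+1, (11|13)=-1; (−1)^{1·3·6}·(+1)^3·(-1)^1 = -1.
v=5: a=5^-2·(≡3), b=5^3·(≡1) mod 5; (3|5)=-1, (1|5)=+1; (−1)^{-2·3·2}·(-1)^3·(+1)^-2 = -1.
v=2: v_2(a)=14, v_2(b)=3; units ≡ 3, 5 (mod 8); ε·ε+αω+βω = 1·0+14·1+3·1 ≡ 1  ⇒  (a,b)_2 = -1.
v=53: a=53^2·(≡39), b=53^0·(≡1) mod 53; (39|53)=-1, (1|53)=+1; (−1)^{2·0·26}·(-1)^0·(+1)^2 = +1.
|Ram(3003, -1430)| = 4, even; anisotropic at {2, 5, 7, 13}.

[2, 5, 7, 13]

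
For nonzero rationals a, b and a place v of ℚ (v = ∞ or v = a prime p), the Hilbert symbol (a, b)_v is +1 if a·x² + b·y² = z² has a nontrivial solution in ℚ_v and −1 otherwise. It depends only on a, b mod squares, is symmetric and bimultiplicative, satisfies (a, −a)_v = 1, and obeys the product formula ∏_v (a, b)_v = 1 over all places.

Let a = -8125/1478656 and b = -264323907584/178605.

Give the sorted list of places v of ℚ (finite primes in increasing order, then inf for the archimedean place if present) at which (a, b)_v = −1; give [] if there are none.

[5, 13, 23, inf]

(a, b) ≡ (-13, -666655) mod (ℚ^×)²; places V = {2, 3, 5, 7, 11, 13, 17, 19, 23, 31, ∞}.
(a,b)_17: α=0, u≡4; β=1, v≡16 (mod 17); (4|17)=+1, (16|17)=+1; sign (−1)^0·+1^1·+1^0 = +1.
(a,b)_2: α=-12, β=14; u≡3, v≡1 (mod 8); ε(u)ε(v)=1·0, αω(v)=-12·0, βω(u)=14·1; sum ≡ 0  ⇒  +1.
(a,b)_19: α=-2, u≡11; β=0, v≡5 (mod 19); (11|19)=+1, (5|19)=+1; sign (−1)^0·+1^0·+1^-2 = +1.
(a,b)_7: α=0, u≡4; β=-2, v≡1 (mod 7); (4|7)=+1, (1|7)=+1; sign (−1)^0·+1^-2·+1^0 = +1.
(a,b)_13: α=1, u≡9; β=0, v≡11 (mod 13); (9|13)=+1, (11|13)=-1; sign (−1)^0·+1^0·-1^1 = -1.
(a,b)_∞: sgn(-13)=−, sgn(-666655)=−, so -1.
(a,b)_11: α=0, u≡5; β=3, v≡3 (mod 11); (5|11)=+1, (3|11)=+1; sign (−1)^0·+1^3·+1^0 = +1.
(a,b)_31: α=0, u≡5; β=1, v≡8 (mod 31); (5|31)=+1, (8|31)=+1; sign (−1)^0·+1^1·+1^0 = +1.
(a,b)_5: α=4, u≡2; β=-1, v≡1 (mod 5); (2|5)=-1, (1|5)=+1; sign (−1)^0·-1^-1·+1^4 = -1.
(a,b)_3: α=0, u≡2; β=-6, v≡2 (mod 3); (2|3)=-1, (2|3)=-1; sign (−1)^0·-1^-6·-1^0 = +1.
(a,b)_23: α=0, u≡7; β=1, v≡9 (mod 23); (7|23)=-1, (9|23)=+1; sign (−1)^0·-1^1·+1^0 = -1.
(-13, -666655 / ℚ) ramifies at {5, 13, 23, ∞}: a division algebra.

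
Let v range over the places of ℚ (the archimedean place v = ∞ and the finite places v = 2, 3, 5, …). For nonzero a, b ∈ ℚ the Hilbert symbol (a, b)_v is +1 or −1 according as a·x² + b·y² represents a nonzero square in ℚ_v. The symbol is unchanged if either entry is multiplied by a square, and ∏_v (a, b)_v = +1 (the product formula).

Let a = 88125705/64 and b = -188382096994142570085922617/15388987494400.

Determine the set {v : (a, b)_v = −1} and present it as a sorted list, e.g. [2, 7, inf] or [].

[3, 5, 19, 47]

Mod squares: a ≡ 9791745, b ≡ -817. Check v ∈ {∞, 2, 3, 5, 13, 17, 19, 23, 37, 41, 43, 47}.
v=41: a=41^0·(≡40), b=41^-2·(≡13) mod 41; (40|41)=+1, (13|41)=-1; (−1)^{0·-2·20}·(+1)^-2·(-1)^0 = +1.
v=13: a=13^0·(≡8), b=13^-2·(≡8) mod 13; (8|13)=-1, (8|13)=-1; (−1)^{0·-2·6}·(-1)^-2·(-1)^0 = +1.
v=43: a=43^1·(≡19), b=43^3·(≡36) mod 43; (19|43)=-1, (36|43)=+1; (−1)^{1·3·21}·(-1)^3·(+1)^1 = +1.
v=17: a=17^1·(≡16), b=17^2·(≡16) mod 17; (16|17)=+1, (16|17)=+1; (−1)^{1·2·8}·(+1)^2·(+1)^1 = +1.
v=47: a=47^1·(≡33), b=47^6·(≡15) mod 47; (33|47)=-1, (15|47)=-1; (−1)^{1·6·23}·(-1)^6·(-1)^1 = -1.
v=3: a=3^3·(≡2), b=3^4·(≡2) mod 3; (2|3)=-1, (2|3)=-1; (−1)^{3·4·1}·(-1)^4·(-1)^3 = -1.
v=∞: 9791745 > 0 and -817 < 0  ⇒  (a,b)_∞ = +1.
v=19: a=19^1·(≡15), b=19^3·(≡8) mod 19; (15|19)=-1, (8|19)=-1; (−1)^{1·3·9}·(-1)^3·(-1)^1 = -1.
v=5: a=5^1·(≡4), b=5^-2·(≡3) mod 5; (4|5)=+1, (3|5)=-1; (−1)^{1·-2·2}·(+1)^-2·(-1)^1 = -1.
v=2: v_2(a)=-6, v_2(b)=-12; units ≡ 1, 7 (mod 8); ε·ε+αω+βω = 0·1+-6·0+-12·0 ≡ 0  ⇒  (a,b)_2 = +1.
v=23: a=23^0·(≡12), b=23^-2·(≡10) mod 23; (12|23)=+1, (10|23)=-1; (−1)^{0·-2·11}·(+1)^-2·(-1)^0 = +1.
v=37: a=37^0·(≡34), b=37^2·(≡12) mod 37; (34|37)=+1, (12|37)=+1; (−1)^{0·2·18}·(+1)^2·(+1)^0 = +1.
Ram(9791745, -817) = {3, 5, 19, 47}; no ℚ_3-point on the conic.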